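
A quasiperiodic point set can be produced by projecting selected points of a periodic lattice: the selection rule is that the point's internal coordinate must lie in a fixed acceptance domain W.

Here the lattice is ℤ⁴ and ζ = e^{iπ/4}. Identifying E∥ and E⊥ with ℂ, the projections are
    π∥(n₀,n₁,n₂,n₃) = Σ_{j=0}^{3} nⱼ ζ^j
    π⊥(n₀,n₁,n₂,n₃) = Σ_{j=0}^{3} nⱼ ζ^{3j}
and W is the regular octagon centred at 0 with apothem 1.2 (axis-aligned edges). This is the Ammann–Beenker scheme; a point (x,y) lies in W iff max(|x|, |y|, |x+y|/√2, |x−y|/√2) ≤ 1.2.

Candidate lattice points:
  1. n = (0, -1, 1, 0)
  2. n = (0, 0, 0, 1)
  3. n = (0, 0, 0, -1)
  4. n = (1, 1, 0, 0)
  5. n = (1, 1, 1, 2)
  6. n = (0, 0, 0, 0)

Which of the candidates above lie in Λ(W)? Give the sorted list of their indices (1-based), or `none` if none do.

With ζ = e^{iπ/4} the internal vectors are ζ^0,ζ^3,ζ^6,ζ^9.
#1 (0, -1, 1, 0): internal (0.70711, -1.70711); octagon support 1.70711 vs apothem 1.2 → ∉ W
#2 (0, 0, 0, 1): internal (0.70711, 0.70711); octagon support 1.00000 vs apothem 1.2 → ∈ W
#3 (0, 0, 0, -1): internal (-0.70711, -0.70711); octagon support 1.00000 vs apothem 1.2 → ∈ W
#4 (1, 1, 0, 0): internal (0.29289, 0.70711); octagon support 0.70711 vs apothem 1.2 → ∈ W
#5 (1, 1, 1, 2): internal (1.70711, 1.12132); octagon support 2.00000 vs apothem 1.2 → ∉ W
#6 (0, 0, 0, 0): internal (0.00000, 0.00000); octagon support 0.00000 vs apothem 1.2 → ∈ W

2, 3, 4, 6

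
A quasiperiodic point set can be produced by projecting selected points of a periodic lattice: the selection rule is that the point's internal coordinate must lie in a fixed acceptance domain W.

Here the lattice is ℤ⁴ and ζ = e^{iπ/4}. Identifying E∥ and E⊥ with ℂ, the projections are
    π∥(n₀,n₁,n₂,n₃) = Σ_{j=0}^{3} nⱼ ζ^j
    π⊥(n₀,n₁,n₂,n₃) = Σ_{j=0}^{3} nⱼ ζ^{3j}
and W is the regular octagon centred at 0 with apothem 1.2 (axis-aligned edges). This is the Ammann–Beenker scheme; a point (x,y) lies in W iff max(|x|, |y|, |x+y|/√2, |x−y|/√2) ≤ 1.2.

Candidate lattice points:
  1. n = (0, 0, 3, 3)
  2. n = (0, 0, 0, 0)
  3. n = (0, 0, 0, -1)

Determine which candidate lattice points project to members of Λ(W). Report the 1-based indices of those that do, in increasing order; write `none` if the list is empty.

π⊥(n) = n₀ + n₁ζ³ + n₂ζ⁶ + n₃ζ⁹ where ζ = e^{iπ/4}.
candidate 1: n = (0, 0, 3, 3) → π⊥ ≈ (+2.12132, -0.87868); max(|x|,|y|,|x±y|/√2) = 2.12132 > 1.2 ⇒ ∉ W
candidate 2: n = (0, 0, 0, 0) → π⊥ ≈ (+0.00000, +0.00000); max(|x|,|y|,|x±y|/√2) = 0.00000 ≤ 1.2 ⇒ ∈ W
candidate 3: n = (0, 0, 0, -1) → π⊥ ≈ (-0.70711, -0.70711); max(|x|,|y|,|x±y|/√2) = 1.00000 ≤ 1.2 ⇒ ∈ W

2, 3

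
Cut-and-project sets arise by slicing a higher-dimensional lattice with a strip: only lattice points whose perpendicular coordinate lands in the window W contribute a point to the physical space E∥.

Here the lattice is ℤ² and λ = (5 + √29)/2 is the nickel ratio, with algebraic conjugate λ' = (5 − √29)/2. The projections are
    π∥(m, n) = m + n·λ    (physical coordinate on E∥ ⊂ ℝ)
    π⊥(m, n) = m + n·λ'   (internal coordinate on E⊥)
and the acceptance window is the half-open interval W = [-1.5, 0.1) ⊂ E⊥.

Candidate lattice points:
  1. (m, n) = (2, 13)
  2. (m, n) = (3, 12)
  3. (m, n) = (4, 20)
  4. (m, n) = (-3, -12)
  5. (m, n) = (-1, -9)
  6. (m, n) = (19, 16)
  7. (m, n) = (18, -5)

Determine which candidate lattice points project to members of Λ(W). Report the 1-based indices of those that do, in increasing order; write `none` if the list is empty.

λ' = (5−√29)/2 ≈ -0.1926.
candidate 1: (m,n)=(2,13) → π∥ = 2+13·λ ≈ 69.5036, π⊥ = 2+13·λ' ≈ -0.5036 ∈ [-1.5, 0.1) ⇒ IN Λ
candidate 2: (m,n)=(3,12) → π∥ = 3+12·λ ≈ 65.3110, π⊥ = 3+12·λ' ≈ 0.6890 ∉ [-1.5, 0.1) ⇒ out
candidate 3: (m,n)=(4,20) → π∥ = 4+20·λ ≈ 107.8516, π⊥ = 4+20·λ' ≈ 0.1484 ∉ [-1.5, 0.1) ⇒ out
candidate 4: (m,n)=(-3,-12) → π∥ = -3-12·λ ≈ -65.3110, π⊥ = -3-12·λ' ≈ -0.6890 ∈ [-1.5, 0.1) ⇒ IN Λ
candidate 5: (m,n)=(-1,-9) → π∥ = -1-9·λ ≈ -47.7332, π⊥ = -1-9·λ' ≈ 0.7332 ∉ [-1.5, 0.1) ⇒ out
candidate 6: (m,n)=(19,16) → π∥ = 19+16·λ ≈ 102.0813, π⊥ = 19+16·λ' ≈ 15.9187 ∉ [-1.5, 0.1) ⇒ out
candidate 7: (m,n)=(18,-5) → π∥ = 18-5·λ ≈ -7.9629, π⊥ = 18-5·λ' ≈ 18.9629 ∉ [-1.5, 0.1) ⇒ out

1, 4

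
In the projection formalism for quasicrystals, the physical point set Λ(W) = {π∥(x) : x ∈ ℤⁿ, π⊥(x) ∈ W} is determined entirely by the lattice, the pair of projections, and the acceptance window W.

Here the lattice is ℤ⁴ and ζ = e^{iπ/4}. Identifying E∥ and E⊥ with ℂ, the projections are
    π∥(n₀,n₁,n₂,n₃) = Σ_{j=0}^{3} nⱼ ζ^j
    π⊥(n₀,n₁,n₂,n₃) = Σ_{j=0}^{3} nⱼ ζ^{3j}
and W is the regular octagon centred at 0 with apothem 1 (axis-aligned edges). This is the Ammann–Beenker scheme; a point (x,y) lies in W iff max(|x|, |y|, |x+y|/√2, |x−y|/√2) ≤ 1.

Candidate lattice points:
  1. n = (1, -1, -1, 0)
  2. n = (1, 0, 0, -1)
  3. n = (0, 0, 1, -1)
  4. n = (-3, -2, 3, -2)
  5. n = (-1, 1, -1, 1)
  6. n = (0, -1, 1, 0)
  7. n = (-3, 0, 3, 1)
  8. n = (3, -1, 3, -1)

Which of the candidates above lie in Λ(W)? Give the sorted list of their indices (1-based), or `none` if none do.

With ζ = e^{iπ/4} the internal vectors are ζ^0,ζ^3,ζ^6,ζ^9.
#1 (1, -1, -1, 0): internal (1.707107, 0.292893); octagon support 1.707107 vs apothem 1 → ∉ W
#2 (1, 0, 0, -1): internal (0.292893, -0.707107); octagon support 0.707107 vs apothem 1 → ∈ W
#3 (0, 0, 1, -1): internal (-0.707107, -1.707107); octagon support 1.707107 vs apothem 1 → ∉ W
#4 (-3, -2, 3, -2): internal (-3.000000, -5.828427); octagon support 6.242641 vs apothem 1 → ∉ W
#5 (-1, 1, -1, 1): internal (-1.000000, 2.414214); octagon support 2.414214 vs apothem 1 → ∉ W
#6 (0, -1, 1, 0): internal (0.707107, -1.707107); octagon support 1.707107 vs apothem 1 → ∉ W
#7 (-3, 0, 3, 1): internal (-2.292893, -2.292893); octagon support 3.242641 vs apothem 1 → ∉ W
#8 (3, -1, 3, -1): internal (3.000000, -4.414214); octagon support 5.242641 vs apothem 1 → ∉ W

2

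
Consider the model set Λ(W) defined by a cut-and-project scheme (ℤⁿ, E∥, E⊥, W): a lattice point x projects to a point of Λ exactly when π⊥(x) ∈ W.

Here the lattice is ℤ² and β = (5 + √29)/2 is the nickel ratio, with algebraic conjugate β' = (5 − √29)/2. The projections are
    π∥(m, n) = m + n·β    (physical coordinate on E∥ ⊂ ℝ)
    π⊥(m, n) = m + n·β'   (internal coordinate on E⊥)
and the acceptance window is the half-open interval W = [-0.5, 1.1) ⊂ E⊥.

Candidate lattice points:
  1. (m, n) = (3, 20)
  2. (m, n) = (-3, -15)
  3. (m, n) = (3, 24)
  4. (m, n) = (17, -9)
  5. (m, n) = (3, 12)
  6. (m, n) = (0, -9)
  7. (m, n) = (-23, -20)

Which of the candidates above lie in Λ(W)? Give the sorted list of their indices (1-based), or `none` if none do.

Numerically β ≈ 5.192582 and β' = −1/β ≈ -0.192582.
candidate 1: (m,n)=(3,20) → π∥ = 3+20·β ≈ 106.851648, π⊥ = 3+20·β' ≈ -0.851648 ∉ [-0.5, 1.1) ⇒ out
candidate 2: (m,n)=(-3,-15) → π∥ = -3-15·β ≈ -80.888736, π⊥ = -3-15·β' ≈ -0.111264 ∈ [-0.5, 1.1) ⇒ IN Λ
candidate 3: (m,n)=(3,24) → π∥ = 3+24·β ≈ 127.621978, π⊥ = 3+24·β' ≈ -1.621978 ∉ [-0.5, 1.1) ⇒ out
candidate 4: (m,n)=(17,-9) → π∥ = 17-9·β ≈ -29.733242, π⊥ = 17-9·β' ≈ 18.733242 ∉ [-0.5, 1.1) ⇒ out
candidate 5: (m,n)=(3,12) → π∥ = 3+12·β ≈ 65.310989, π⊥ = 3+12·β' ≈ 0.689011 ∈ [-0.5, 1.1) ⇒ IN Λ
candidate 6: (m,n)=(0,-9) → π∥ = 0-9·β ≈ -46.733242, π⊥ = 0-9·β' ≈ 1.733242 ∉ [-0.5, 1.1) ⇒ out
candidate 7: (m,n)=(-23,-20) → π∥ = -23-20·β ≈ -126.851648, π⊥ = -23-20·β' ≈ -19.148352 ∉ [-0.5, 1.1) ⇒ out

2, 5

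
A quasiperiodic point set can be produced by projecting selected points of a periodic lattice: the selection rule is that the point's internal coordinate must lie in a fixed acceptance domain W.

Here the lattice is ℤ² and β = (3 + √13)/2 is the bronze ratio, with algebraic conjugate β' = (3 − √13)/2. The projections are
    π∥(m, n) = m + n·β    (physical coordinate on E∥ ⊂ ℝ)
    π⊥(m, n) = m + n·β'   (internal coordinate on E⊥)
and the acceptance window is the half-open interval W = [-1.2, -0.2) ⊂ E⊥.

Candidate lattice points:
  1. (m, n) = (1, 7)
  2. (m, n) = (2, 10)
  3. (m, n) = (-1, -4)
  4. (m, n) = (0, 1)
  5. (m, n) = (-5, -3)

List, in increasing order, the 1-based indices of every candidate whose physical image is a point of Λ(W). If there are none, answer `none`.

1, 2, 4

Compute β' = (3−√13)/2 = -0.3028, so π⊥(m,n) = m -0.3028·n.
#1 (1,7): internal coord 1 + (7)·β' = -1.1194; -1.1194 ∈ [-1.2, -0.2) → IN Λ
#2 (2,10): internal coord 2 + (10)·β' = -1.0278; -1.0278 ∈ [-1.2, -0.2) → IN Λ
#3 (-1,-4): internal coord -1 + (-4)·β' = +0.2111; +0.2111 ∉ [-1.2, -0.2) → out
#4 (0,1): internal coord 0 + (1)·β' = -0.3028; -0.3028 ∈ [-1.2, -0.2) → IN Λ
#5 (-5,-3): internal coord -5 + (-3)·β' = -4.0917; -4.0917 ∉ [-1.2, -0.2) → out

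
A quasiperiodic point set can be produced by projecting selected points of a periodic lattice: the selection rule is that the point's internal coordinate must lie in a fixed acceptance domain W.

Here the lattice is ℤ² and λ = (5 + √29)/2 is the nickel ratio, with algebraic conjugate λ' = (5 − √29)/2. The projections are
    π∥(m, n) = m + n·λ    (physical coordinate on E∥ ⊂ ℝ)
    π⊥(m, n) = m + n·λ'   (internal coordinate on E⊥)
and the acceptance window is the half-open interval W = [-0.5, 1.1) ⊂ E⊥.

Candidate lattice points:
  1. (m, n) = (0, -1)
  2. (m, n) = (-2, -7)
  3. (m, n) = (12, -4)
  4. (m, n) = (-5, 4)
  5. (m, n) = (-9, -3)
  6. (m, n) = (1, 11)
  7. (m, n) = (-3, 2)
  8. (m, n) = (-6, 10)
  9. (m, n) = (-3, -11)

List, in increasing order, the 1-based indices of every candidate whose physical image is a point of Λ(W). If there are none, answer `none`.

1

λ' = (5−√29)/2 ≈ -0.192582.
[1] lift (0,-1): star map gives 0.192582; window check -0.5 ≤ 0.192582 < 1.1 is true → IN Λ
[2] lift (-2,-7): star map gives -0.651923; window check -0.5 ≤ -0.651923 < 1.1 is false → out
[3] lift (12,-4): star map gives 12.770330; window check -0.5 ≤ 12.770330 < 1.1 is false → out
[4] lift (-5,4): star map gives -5.770330; window check -0.5 ≤ -5.770330 < 1.1 is false → out
[5] lift (-9,-3): star map gives -8.422253; window check -0.5 ≤ -8.422253 < 1.1 is false → out
[6] lift (1,11): star map gives -1.118406; window check -0.5 ≤ -1.118406 < 1.1 is false → out
[7] lift (-3,2): star map gives -3.385165; window check -0.5 ≤ -3.385165 < 1.1 is false → out
[8] lift (-6,10): star map gives -7.925824; window check -0.5 ≤ -7.925824 < 1.1 is false → out
[9] lift (-3,-11): star map gives -0.881594; window check -0.5 ≤ -0.881594 < 1.1 is false → out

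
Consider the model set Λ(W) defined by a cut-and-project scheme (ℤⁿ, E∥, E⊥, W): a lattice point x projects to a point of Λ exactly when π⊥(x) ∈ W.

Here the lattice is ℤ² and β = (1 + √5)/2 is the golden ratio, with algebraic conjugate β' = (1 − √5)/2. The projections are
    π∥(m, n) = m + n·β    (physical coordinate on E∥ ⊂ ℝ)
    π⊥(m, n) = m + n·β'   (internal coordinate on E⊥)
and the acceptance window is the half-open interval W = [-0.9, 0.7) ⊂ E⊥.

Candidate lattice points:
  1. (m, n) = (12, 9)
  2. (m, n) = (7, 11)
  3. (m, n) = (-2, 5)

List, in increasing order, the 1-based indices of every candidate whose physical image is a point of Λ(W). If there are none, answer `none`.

2

Compute β' = (1−√5)/2 = -0.61803, so π⊥(m,n) = m -0.61803·n.
[1] lift (12,9): star map gives 6.43769; window check -0.9 ≤ 6.43769 < 0.7 is false → out
[2] lift (7,11): star map gives 0.20163; window check -0.9 ≤ 0.20163 < 0.7 is true → IN Λ
[3] lift (-2,5): star map gives -5.09017; window check -0.9 ≤ -5.09017 < 0.7 is false → out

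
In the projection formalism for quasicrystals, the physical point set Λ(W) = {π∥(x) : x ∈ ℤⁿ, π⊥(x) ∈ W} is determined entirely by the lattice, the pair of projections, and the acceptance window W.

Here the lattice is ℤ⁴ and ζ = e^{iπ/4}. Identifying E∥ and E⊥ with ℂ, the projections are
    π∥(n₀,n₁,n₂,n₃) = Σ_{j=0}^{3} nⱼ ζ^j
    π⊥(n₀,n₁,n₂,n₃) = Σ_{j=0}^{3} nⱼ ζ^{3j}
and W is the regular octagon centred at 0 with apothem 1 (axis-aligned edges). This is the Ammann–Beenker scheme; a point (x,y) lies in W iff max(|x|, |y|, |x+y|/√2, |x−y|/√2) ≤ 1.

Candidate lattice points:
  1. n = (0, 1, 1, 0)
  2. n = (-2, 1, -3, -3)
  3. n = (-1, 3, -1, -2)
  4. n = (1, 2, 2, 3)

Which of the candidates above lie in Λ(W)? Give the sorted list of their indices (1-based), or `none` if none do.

π⊥(n) = n₀ + n₁ζ³ + n₂ζ⁶ + n₃ζ⁹ where ζ = e^{iπ/4}.
#1 (0, 1, 1, 0): internal (-0.707107, -0.292893); octagon support 0.707107 vs apothem 1 → ∈ W
#2 (-2, 1, -3, -3): internal (-4.828427, 1.585786); octagon support 4.828427 vs apothem 1 → ∉ W
#3 (-1, 3, -1, -2): internal (-4.535534, 1.707107); octagon support 4.535534 vs apothem 1 → ∉ W
#4 (1, 2, 2, 3): internal (1.707107, 1.535534); octagon support 2.292893 vs apothem 1 → ∉ W

1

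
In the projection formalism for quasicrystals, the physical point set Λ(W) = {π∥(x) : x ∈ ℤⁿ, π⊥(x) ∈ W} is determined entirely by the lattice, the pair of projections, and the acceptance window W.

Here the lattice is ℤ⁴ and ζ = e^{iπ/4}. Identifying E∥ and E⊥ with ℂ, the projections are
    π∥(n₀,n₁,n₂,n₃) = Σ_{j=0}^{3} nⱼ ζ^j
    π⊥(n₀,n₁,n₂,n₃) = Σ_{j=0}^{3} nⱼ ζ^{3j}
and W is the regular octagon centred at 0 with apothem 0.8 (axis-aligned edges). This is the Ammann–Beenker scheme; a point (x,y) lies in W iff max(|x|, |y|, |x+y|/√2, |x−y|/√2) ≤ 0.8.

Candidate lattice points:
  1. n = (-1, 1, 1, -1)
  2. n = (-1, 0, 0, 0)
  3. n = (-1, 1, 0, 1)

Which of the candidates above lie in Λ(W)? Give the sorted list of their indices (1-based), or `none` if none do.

π⊥(n) = n₀ + n₁ζ³ + n₂ζ⁶ + n₃ζ⁹ where ζ = e^{iπ/4}.
candidate 1: n = (-1, 1, 1, -1) → π⊥ ≈ (-2.4142, -1.0000); max(|x|,|y|,|x±y|/√2) = 2.4142 > 0.8 ⇒ ∉ W
candidate 2: n = (-1, 0, 0, 0) → π⊥ ≈ (-1.0000, +0.0000); max(|x|,|y|,|x±y|/√2) = 1.0000 > 0.8 ⇒ ∉ W
candidate 3: n = (-1, 1, 0, 1) → π⊥ ≈ (-1.0000, +1.4142); max(|x|,|y|,|x±y|/√2) = 1.7071 > 0.8 ⇒ ∉ W

none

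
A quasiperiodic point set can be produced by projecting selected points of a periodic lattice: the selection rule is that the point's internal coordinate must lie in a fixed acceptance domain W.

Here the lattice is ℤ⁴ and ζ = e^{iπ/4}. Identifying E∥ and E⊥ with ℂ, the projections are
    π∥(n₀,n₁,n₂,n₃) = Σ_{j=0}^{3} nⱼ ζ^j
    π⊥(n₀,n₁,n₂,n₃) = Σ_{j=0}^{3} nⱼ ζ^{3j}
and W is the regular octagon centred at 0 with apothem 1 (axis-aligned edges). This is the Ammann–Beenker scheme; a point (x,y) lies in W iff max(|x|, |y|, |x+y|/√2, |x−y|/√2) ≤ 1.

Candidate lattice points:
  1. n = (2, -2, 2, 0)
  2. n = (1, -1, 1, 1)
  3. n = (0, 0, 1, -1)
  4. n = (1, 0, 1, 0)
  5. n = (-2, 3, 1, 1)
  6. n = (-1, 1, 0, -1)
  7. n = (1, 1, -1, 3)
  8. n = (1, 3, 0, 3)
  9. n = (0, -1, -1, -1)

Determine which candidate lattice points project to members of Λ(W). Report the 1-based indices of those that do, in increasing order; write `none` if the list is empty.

Internal map: ζ^{3j} for j=0..3 gives (1,0), (−√2/2,√2/2), (0,−1), (√2/2,√2/2).
candidate 1: n = (2, -2, 2, 0) → π⊥ ≈ (+3.414214, -3.414214); max(|x|,|y|,|x±y|/√2) = 4.828427 > 1 ⇒ ∉ W
candidate 2: n = (1, -1, 1, 1) → π⊥ ≈ (+2.414214, -1.000000); max(|x|,|y|,|x±y|/√2) = 2.414214 > 1 ⇒ ∉ W
candidate 3: n = (0, 0, 1, -1) → π⊥ ≈ (-0.707107, -1.707107); max(|x|,|y|,|x±y|/√2) = 1.707107 > 1 ⇒ ∉ W
candidate 4: n = (1, 0, 1, 0) → π⊥ ≈ (+1.000000, -1.000000); max(|x|,|y|,|x±y|/√2) = 1.414214 > 1 ⇒ ∉ W
candidate 5: n = (-2, 3, 1, 1) → π⊥ ≈ (-3.414214, +1.828427); max(|x|,|y|,|x±y|/√2) = 3.707107 > 1 ⇒ ∉ W
candidate 6: n = (-1, 1, 0, -1) → π⊥ ≈ (-2.414214, +0.000000); max(|x|,|y|,|x±y|/√2) = 2.414214 > 1 ⇒ ∉ W
candidate 7: n = (1, 1, -1, 3) → π⊥ ≈ (+2.414214, +3.828427); max(|x|,|y|,|x±y|/√2) = 4.414214 > 1 ⇒ ∉ W
candidate 8: n = (1, 3, 0, 3) → π⊥ ≈ (+1.000000, +4.242641); max(|x|,|y|,|x±y|/√2) = 4.242641 > 1 ⇒ ∉ W
candidate 9: n = (0, -1, -1, -1) → π⊥ ≈ (+0.000000, -0.414214); max(|x|,|y|,|x±y|/√2) = 0.414214 ≤ 1 ⇒ ∈ W

9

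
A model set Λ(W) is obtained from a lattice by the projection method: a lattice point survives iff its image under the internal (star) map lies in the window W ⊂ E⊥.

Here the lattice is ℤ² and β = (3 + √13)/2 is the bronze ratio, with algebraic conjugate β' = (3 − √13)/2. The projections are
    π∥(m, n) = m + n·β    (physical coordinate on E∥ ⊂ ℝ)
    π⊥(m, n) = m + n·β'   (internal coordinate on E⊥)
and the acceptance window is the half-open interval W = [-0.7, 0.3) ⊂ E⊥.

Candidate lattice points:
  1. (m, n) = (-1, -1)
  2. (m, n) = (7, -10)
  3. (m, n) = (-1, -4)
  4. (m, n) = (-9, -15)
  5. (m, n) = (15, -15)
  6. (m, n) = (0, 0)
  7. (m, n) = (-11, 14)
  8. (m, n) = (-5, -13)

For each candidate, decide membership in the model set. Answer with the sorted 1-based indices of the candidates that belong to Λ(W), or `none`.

β' = (3−√13)/2 ≈ -0.3028.
candidate 1: (m,n)=(-1,-1) → π∥ = -1-1·β ≈ -4.3028, π⊥ = -1-1·β' ≈ -0.6972 ∈ [-0.7, 0.3) ⇒ IN Λ
candidate 2: (m,n)=(7,-10) → π∥ = 7-10·β ≈ -26.0278, π⊥ = 7-10·β' ≈ 10.0278 ∉ [-0.7, 0.3) ⇒ out
candidate 3: (m,n)=(-1,-4) → π∥ = -1-4·β ≈ -14.2111, π⊥ = -1-4·β' ≈ 0.2111 ∈ [-0.7, 0.3) ⇒ IN Λ
candidate 4: (m,n)=(-9,-15) → π∥ = -9-15·β ≈ -58.5416, π⊥ = -9-15·β' ≈ -4.4584 ∉ [-0.7, 0.3) ⇒ out
candidate 5: (m,n)=(15,-15) → π∥ = 15-15·β ≈ -34.5416, π⊥ = 15-15·β' ≈ 19.5416 ∉ [-0.7, 0.3) ⇒ out
candidate 6: (m,n)=(0,0) → π∥ = 0+0·β ≈ 0.0000, π⊥ = 0+0·β' ≈ 0.0000 ∈ [-0.7, 0.3) ⇒ IN Λ
candidate 7: (m,n)=(-11,14) → π∥ = -11+14·β ≈ 35.2389, π⊥ = -11+14·β' ≈ -15.2389 ∉ [-0.7, 0.3) ⇒ out
candidate 8: (m,n)=(-5,-13) → π∥ = -5-13·β ≈ -47.9361, π⊥ = -5-13·β' ≈ -1.0639 ∉ [-0.7, 0.3) ⇒ out

1, 3, 6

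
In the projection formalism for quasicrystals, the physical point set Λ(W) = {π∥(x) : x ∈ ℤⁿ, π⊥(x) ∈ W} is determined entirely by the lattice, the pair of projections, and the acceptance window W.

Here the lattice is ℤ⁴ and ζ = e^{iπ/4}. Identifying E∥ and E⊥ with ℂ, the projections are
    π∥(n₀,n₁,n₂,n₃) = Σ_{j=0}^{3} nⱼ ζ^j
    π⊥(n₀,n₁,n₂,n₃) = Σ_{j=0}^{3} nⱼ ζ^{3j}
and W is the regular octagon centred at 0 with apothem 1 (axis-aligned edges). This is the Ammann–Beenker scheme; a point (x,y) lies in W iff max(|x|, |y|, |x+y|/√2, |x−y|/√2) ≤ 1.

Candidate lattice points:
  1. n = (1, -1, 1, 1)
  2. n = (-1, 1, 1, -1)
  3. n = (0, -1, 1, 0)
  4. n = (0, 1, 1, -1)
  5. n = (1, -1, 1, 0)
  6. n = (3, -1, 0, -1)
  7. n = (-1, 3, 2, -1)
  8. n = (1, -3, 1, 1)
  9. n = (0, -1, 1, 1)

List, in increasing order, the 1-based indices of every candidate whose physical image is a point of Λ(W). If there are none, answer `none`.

With ζ = e^{iπ/4} the internal vectors are ζ^0,ζ^3,ζ^6,ζ^9.
candidate 1: n = (1, -1, 1, 1) → π⊥ ≈ (+2.4142, -1.0000); max(|x|,|y|,|x±y|/√2) = 2.4142 > 1 ⇒ ∉ W
candidate 2: n = (-1, 1, 1, -1) → π⊥ ≈ (-2.4142, -1.0000); max(|x|,|y|,|x±y|/√2) = 2.4142 > 1 ⇒ ∉ W
candidate 3: n = (0, -1, 1, 0) → π⊥ ≈ (+0.7071, -1.7071); max(|x|,|y|,|x±y|/√2) = 1.7071 > 1 ⇒ ∉ W
candidate 4: n = (0, 1, 1, -1) → π⊥ ≈ (-1.4142, -1.0000); max(|x|,|y|,|x±y|/√2) = 1.7071 > 1 ⇒ ∉ W
candidate 5: n = (1, -1, 1, 0) → π⊥ ≈ (+1.7071, -1.7071); max(|x|,|y|,|x±y|/√2) = 2.4142 > 1 ⇒ ∉ W
candidate 6: n = (3, -1, 0, -1) → π⊥ ≈ (+3.0000, -1.4142); max(|x|,|y|,|x±y|/√2) = 3.1213 > 1 ⇒ ∉ W
candidate 7: n = (-1, 3, 2, -1) → π⊥ ≈ (-3.8284, -0.5858); max(|x|,|y|,|x±y|/√2) = 3.8284 > 1 ⇒ ∉ W
candidate 8: n = (1, -3, 1, 1) → π⊥ ≈ (+3.8284, -2.4142); max(|x|,|y|,|x±y|/√2) = 4.4142 > 1 ⇒ ∉ W
candidate 9: n = (0, -1, 1, 1) → π⊥ ≈ (+1.4142, -1.0000); max(|x|,|y|,|x±y|/√2) = 1.7071 > 1 ⇒ ∉ W

none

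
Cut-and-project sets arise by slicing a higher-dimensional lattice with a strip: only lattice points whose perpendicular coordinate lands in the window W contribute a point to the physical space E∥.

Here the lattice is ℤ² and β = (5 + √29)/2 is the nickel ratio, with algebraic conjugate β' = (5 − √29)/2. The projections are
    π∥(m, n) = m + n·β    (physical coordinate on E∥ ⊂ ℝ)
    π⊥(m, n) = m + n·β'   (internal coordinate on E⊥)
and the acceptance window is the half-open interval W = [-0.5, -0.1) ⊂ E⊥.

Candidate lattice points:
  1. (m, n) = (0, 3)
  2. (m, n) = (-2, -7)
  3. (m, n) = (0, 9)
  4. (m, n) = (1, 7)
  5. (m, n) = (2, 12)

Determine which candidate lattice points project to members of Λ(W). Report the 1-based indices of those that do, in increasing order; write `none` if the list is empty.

4, 5

β' = (5−√29)/2 ≈ -0.19258.
[1] lift (0,3): star map gives -0.57775; window check -0.5 ≤ -0.57775 < -0.1 is false → out
[2] lift (-2,-7): star map gives -0.65192; window check -0.5 ≤ -0.65192 < -0.1 is false → out
[3] lift (0,9): star map gives -1.73324; window check -0.5 ≤ -1.73324 < -0.1 is false → out
[4] lift (1,7): star map gives -0.34808; window check -0.5 ≤ -0.34808 < -0.1 is true → IN Λ
[5] lift (2,12): star map gives -0.31099; window check -0.5 ≤ -0.31099 < -0.1 is true → IN Λ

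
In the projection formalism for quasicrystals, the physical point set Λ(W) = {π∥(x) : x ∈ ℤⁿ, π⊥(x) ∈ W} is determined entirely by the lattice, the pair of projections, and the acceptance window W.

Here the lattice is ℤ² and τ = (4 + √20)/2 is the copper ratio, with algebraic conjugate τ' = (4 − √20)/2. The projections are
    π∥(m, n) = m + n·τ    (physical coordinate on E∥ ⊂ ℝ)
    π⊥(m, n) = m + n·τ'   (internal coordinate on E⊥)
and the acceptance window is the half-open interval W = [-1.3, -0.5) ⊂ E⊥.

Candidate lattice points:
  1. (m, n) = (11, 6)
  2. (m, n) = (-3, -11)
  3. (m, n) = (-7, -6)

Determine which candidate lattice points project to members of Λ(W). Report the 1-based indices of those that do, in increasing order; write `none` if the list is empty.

τ' = (4−√20)/2 ≈ -0.23607.
[1] lift (11,6): star map gives 9.58359; window check -1.3 ≤ 9.58359 < -0.5 is false → out
[2] lift (-3,-11): star map gives -0.40325; window check -1.3 ≤ -0.40325 < -0.5 is false → out
[3] lift (-7,-6): star map gives -5.58359; window check -1.3 ≤ -5.58359 < -0.5 is false → out

none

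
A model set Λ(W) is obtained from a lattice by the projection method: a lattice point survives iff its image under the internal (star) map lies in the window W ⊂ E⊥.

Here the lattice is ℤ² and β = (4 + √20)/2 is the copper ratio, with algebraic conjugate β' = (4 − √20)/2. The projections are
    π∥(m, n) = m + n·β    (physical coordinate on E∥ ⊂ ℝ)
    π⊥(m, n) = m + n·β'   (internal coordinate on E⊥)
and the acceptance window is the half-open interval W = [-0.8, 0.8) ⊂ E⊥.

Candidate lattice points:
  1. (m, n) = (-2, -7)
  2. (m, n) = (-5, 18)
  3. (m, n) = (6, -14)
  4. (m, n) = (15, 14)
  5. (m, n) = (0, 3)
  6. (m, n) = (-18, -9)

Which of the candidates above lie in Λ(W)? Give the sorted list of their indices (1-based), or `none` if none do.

1, 5

Numerically β ≈ 4.23607 and β' = −1/β ≈ -0.23607.
candidate 1: (m,n)=(-2,-7) → π∥ = -2-7·β ≈ -31.65248, π⊥ = -2-7·β' ≈ -0.34752 ∈ [-0.8, 0.8) ⇒ IN Λ
candidate 2: (m,n)=(-5,18) → π∥ = -5+18·β ≈ 71.24922, π⊥ = -5+18·β' ≈ -9.24922 ∉ [-0.8, 0.8) ⇒ out
candidate 3: (m,n)=(6,-14) → π∥ = 6-14·β ≈ -53.30495, π⊥ = 6-14·β' ≈ 9.30495 ∉ [-0.8, 0.8) ⇒ out
candidate 4: (m,n)=(15,14) → π∥ = 15+14·β ≈ 74.30495, π⊥ = 15+14·β' ≈ 11.69505 ∉ [-0.8, 0.8) ⇒ out
candidate 5: (m,n)=(0,3) → π∥ = 0+3·β ≈ 12.70820, π⊥ = 0+3·β' ≈ -0.70820 ∈ [-0.8, 0.8) ⇒ IN Λ
candidate 6: (m,n)=(-18,-9) → π∥ = -18-9·β ≈ -56.12461, π⊥ = -18-9·β' ≈ -15.87539 ∉ [-0.8, 0.8) ⇒ out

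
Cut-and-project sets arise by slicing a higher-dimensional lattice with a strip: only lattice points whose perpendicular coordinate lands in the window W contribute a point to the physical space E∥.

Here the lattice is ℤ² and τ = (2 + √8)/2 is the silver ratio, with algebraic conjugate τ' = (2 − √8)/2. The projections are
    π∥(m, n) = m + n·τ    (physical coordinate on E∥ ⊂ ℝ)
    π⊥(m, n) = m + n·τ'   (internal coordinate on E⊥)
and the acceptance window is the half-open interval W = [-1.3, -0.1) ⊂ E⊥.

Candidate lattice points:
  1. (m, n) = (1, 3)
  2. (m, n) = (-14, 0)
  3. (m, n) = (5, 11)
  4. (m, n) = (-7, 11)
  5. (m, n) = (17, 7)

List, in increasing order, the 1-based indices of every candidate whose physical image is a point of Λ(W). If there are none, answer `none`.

1

τ' = (2−√8)/2 ≈ -0.4142.
#1 (1,3): internal coord 1 + (3)·τ' = -0.2426; -0.2426 ∈ [-1.3, -0.1) → IN Λ
#2 (-14,0): internal coord -14 + (0)·τ' = -14.0000; -14.0000 ∉ [-1.3, -0.1) → out
#3 (5,11): internal coord 5 + (11)·τ' = +0.4437; +0.4437 ∉ [-1.3, -0.1) → out
#4 (-7,11): internal coord -7 + (11)·τ' = -11.5563; -11.5563 ∉ [-1.3, -0.1) → out
#5 (17,7): internal coord 17 + (7)·τ' = +14.1005; +14.1005 ∉ [-1.3, -0.1) → out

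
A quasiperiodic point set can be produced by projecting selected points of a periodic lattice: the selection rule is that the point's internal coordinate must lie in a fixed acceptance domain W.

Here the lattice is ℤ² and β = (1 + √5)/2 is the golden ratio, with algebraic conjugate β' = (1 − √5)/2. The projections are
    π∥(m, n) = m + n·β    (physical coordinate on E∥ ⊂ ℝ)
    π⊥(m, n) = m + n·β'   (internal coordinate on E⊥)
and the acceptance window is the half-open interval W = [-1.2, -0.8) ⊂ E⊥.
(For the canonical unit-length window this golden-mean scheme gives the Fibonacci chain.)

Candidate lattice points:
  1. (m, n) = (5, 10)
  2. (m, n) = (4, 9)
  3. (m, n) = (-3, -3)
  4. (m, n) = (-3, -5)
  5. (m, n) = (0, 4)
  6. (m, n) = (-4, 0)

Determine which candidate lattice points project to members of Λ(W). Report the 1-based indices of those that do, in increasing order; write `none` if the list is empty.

Compute β' = (1−√5)/2 = -0.618034, so π⊥(m,n) = m -0.618034·n.
#1 (5,10): internal coord 5 + (10)·β' = -1.180340; -1.180340 ∈ [-1.2, -0.8) → IN Λ
#2 (4,9): internal coord 4 + (9)·β' = -1.562306; -1.562306 ∉ [-1.2, -0.8) → out
#3 (-3,-3): internal coord -3 + (-3)·β' = -1.145898; -1.145898 ∈ [-1.2, -0.8) → IN Λ
#4 (-3,-5): internal coord -3 + (-5)·β' = +0.090170; +0.090170 ∉ [-1.2, -0.8) → out
#5 (0,4): internal coord 0 + (4)·β' = -2.472136; -2.472136 ∉ [-1.2, -0.8) → out
#6 (-4,0): internal coord -4 + (0)·β' = -4.000000; -4.000000 ∉ [-1.2, -0.8) → out

1, 3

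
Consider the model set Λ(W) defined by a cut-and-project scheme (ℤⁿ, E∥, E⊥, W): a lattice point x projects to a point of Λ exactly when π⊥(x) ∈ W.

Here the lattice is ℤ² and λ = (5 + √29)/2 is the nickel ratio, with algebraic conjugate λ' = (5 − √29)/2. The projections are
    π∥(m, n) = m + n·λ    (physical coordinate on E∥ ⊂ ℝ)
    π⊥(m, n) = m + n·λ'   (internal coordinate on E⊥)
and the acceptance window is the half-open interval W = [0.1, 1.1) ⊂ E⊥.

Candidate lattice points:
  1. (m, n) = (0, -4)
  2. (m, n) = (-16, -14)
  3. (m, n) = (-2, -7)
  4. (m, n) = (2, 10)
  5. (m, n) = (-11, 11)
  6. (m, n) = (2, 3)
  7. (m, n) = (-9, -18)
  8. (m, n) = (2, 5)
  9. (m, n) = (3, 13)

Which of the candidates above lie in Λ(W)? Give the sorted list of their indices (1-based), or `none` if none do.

λ' = (5−√29)/2 ≈ -0.19258.
#1 (0,-4): internal coord 0 + (-4)·λ' = +0.77033; +0.77033 ∈ [0.1, 1.1) → IN Λ
#2 (-16,-14): internal coord -16 + (-14)·λ' = -13.30385; -13.30385 ∉ [0.1, 1.1) → out
#3 (-2,-7): internal coord -2 + (-7)·λ' = -0.65192; -0.65192 ∉ [0.1, 1.1) → out
#4 (2,10): internal coord 2 + (10)·λ' = +0.07418; +0.07418 ∉ [0.1, 1.1) → out
#5 (-11,11): internal coord -11 + (11)·λ' = -13.11841; -13.11841 ∉ [0.1, 1.1) → out
#6 (2,3): internal coord 2 + (3)·λ' = +1.42225; +1.42225 ∉ [0.1, 1.1) → out
#7 (-9,-18): internal coord -9 + (-18)·λ' = -5.53352; -5.53352 ∉ [0.1, 1.1) → out
#8 (2,5): internal coord 2 + (5)·λ' = +1.03709; +1.03709 ∈ [0.1, 1.1) → IN Λ
#9 (3,13): internal coord 3 + (13)·λ' = +0.49643; +0.49643 ∈ [0.1, 1.1) → IN Λ

1, 8, 9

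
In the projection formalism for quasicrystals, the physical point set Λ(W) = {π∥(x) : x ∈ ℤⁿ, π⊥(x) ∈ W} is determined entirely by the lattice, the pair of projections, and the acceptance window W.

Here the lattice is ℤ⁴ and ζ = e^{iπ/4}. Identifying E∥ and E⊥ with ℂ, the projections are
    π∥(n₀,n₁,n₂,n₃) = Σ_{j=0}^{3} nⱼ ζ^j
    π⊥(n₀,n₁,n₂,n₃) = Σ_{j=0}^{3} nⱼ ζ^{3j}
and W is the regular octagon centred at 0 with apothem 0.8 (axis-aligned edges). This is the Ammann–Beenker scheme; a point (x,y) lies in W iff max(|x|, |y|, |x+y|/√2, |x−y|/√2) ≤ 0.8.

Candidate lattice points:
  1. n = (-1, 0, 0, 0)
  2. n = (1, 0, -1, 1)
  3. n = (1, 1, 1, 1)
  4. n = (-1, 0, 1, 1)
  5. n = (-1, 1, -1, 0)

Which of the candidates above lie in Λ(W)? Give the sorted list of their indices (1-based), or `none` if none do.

Internal map: ζ^{3j} for j=0..3 gives (1,0), (−√2/2,√2/2), (0,−1), (√2/2,√2/2).
candidate 1: n = (-1, 0, 0, 0) → π⊥ ≈ (-1.0000, +0.0000); max(|x|,|y|,|x±y|/√2) = 1.0000 > 0.8 ⇒ ∉ W
candidate 2: n = (1, 0, -1, 1) → π⊥ ≈ (+1.7071, +1.7071); max(|x|,|y|,|x±y|/√2) = 2.4142 > 0.8 ⇒ ∉ W
candidate 3: n = (1, 1, 1, 1) → π⊥ ≈ (+1.0000, +0.4142); max(|x|,|y|,|x±y|/√2) = 1.0000 > 0.8 ⇒ ∉ W
candidate 4: n = (-1, 0, 1, 1) → π⊥ ≈ (-0.2929, -0.2929); max(|x|,|y|,|x±y|/√2) = 0.4142 ≤ 0.8 ⇒ ∈ W
candidate 5: n = (-1, 1, -1, 0) → π⊥ ≈ (-1.7071, +1.7071); max(|x|,|y|,|x±y|/√2) = 2.4142 > 0.8 ⇒ ∉ W

4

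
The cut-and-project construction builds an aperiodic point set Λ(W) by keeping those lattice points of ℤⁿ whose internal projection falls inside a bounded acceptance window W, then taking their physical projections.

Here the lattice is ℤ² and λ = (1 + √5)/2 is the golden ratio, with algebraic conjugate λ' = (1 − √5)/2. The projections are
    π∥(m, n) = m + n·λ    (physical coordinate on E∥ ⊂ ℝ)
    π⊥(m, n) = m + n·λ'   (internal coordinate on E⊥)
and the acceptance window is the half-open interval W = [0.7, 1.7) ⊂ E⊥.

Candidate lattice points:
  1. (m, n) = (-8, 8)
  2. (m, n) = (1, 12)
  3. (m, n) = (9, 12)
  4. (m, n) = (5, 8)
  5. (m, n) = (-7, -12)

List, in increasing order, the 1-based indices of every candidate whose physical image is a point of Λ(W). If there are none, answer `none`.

3

Compute λ' = (1−√5)/2 = -0.618034, so π⊥(m,n) = m -0.618034·n.
#1 (-8,8): internal coord -8 + (8)·λ' = -12.944272; -12.944272 ∉ [0.7, 1.7) → out
#2 (1,12): internal coord 1 + (12)·λ' = -6.416408; -6.416408 ∉ [0.7, 1.7) → out
#3 (9,12): internal coord 9 + (12)·λ' = +1.583592; +1.583592 ∈ [0.7, 1.7) → IN Λ
#4 (5,8): internal coord 5 + (8)·λ' = +0.055728; +0.055728 ∉ [0.7, 1.7) → out
#5 (-7,-12): internal coord -7 + (-12)·λ' = +0.416408; +0.416408 ∉ [0.7, 1.7) → out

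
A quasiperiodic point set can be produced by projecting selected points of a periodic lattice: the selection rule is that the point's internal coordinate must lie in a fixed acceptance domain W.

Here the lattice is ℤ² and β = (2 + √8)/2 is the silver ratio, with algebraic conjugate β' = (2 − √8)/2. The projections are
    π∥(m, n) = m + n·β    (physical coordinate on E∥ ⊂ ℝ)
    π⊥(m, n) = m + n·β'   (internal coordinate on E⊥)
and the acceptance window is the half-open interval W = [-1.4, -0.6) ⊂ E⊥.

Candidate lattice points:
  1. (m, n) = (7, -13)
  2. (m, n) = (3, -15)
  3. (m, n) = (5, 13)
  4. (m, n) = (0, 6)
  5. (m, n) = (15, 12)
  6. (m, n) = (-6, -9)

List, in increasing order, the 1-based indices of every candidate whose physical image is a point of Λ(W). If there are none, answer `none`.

Numerically β ≈ 2.414214 and β' = −1/β ≈ -0.414214.
[1] lift (7,-13): star map gives 12.384776; window check -1.4 ≤ 12.384776 < -0.6 is false → out
[2] lift (3,-15): star map gives 9.213203; window check -1.4 ≤ 9.213203 < -0.6 is false → out
[3] lift (5,13): star map gives -0.384776; window check -1.4 ≤ -0.384776 < -0.6 is false → out
[4] lift (0,6): star map gives -2.485281; window check -1.4 ≤ -2.485281 < -0.6 is false → out
[5] lift (15,12): star map gives 10.029437; window check -1.4 ≤ 10.029437 < -0.6 is false → out
[6] lift (-6,-9): star map gives -2.272078; window check -1.4 ≤ -2.272078 < -0.6 is false → out

none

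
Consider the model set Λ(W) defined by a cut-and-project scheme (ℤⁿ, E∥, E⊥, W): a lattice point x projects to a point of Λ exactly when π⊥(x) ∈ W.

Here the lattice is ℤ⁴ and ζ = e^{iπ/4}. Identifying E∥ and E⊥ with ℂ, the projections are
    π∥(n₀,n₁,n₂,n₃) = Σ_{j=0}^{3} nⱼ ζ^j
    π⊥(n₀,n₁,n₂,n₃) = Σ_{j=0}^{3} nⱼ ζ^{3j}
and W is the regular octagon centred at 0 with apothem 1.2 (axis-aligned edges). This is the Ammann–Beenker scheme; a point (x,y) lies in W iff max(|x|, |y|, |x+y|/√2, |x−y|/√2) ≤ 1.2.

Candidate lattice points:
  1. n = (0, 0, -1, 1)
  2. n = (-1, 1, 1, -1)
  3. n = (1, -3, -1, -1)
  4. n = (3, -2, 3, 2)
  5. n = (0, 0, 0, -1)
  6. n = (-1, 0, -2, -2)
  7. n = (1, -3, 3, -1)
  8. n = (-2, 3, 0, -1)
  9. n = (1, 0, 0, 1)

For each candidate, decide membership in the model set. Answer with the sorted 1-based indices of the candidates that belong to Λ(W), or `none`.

5

Internal map: ζ^{3j} for j=0..3 gives (1,0), (−√2/2,√2/2), (0,−1), (√2/2,√2/2).
candidate 1: n = (0, 0, -1, 1) → π⊥ ≈ (+0.707107, +1.707107); max(|x|,|y|,|x±y|/√2) = 1.707107 > 1.2 ⇒ ∉ W
candidate 2: n = (-1, 1, 1, -1) → π⊥ ≈ (-2.414214, -1.000000); max(|x|,|y|,|x±y|/√2) = 2.414214 > 1.2 ⇒ ∉ W
candidate 3: n = (1, -3, -1, -1) → π⊥ ≈ (+2.414214, -1.828427); max(|x|,|y|,|x±y|/√2) = 3.000000 > 1.2 ⇒ ∉ W
candidate 4: n = (3, -2, 3, 2) → π⊥ ≈ (+5.828427, -3.000000); max(|x|,|y|,|x±y|/√2) = 6.242641 > 1.2 ⇒ ∉ W
candidate 5: n = (0, 0, 0, -1) → π⊥ ≈ (-0.707107, -0.707107); max(|x|,|y|,|x±y|/√2) = 1.000000 ≤ 1.2 ⇒ ∈ W
candidate 6: n = (-1, 0, -2, -2) → π⊥ ≈ (-2.414214, +0.585786); max(|x|,|y|,|x±y|/√2) = 2.414214 > 1.2 ⇒ ∉ W
candidate 7: n = (1, -3, 3, -1) → π⊥ ≈ (+2.414214, -5.828427); max(|x|,|y|,|x±y|/√2) = 5.828427 > 1.2 ⇒ ∉ W
candidate 8: n = (-2, 3, 0, -1) → π⊥ ≈ (-4.828427, +1.414214); max(|x|,|y|,|x±y|/√2) = 4.828427 > 1.2 ⇒ ∉ W
candidate 9: n = (1, 0, 0, 1) → π⊥ ≈ (+1.707107, +0.707107); max(|x|,|y|,|x±y|/√2) = 1.707107 > 1.2 ⇒ ∉ W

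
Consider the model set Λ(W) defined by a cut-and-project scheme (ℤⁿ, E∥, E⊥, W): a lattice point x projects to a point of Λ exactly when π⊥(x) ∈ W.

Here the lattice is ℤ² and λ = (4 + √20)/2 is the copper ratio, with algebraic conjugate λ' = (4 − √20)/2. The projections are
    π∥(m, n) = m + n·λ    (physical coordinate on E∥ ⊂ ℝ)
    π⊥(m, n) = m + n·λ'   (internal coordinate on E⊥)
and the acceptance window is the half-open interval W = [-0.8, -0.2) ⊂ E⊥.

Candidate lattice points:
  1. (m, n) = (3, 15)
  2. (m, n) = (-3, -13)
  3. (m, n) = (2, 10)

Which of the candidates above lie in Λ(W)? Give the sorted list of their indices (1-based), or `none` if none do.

1, 3

Numerically λ ≈ 4.23607 and λ' = −1/λ ≈ -0.23607.
candidate 1: (m,n)=(3,15) → π∥ = 3+15·λ ≈ 66.54102, π⊥ = 3+15·λ' ≈ -0.54102 ∈ [-0.8, -0.2) ⇒ IN Λ
candidate 2: (m,n)=(-3,-13) → π∥ = -3-13·λ ≈ -58.06888, π⊥ = -3-13·λ' ≈ 0.06888 ∉ [-0.8, -0.2) ⇒ out
candidate 3: (m,n)=(2,10) → π∥ = 2+10·λ ≈ 44.36068, π⊥ = 2+10·λ' ≈ -0.36068 ∈ [-0.8, -0.2) ⇒ IN Λ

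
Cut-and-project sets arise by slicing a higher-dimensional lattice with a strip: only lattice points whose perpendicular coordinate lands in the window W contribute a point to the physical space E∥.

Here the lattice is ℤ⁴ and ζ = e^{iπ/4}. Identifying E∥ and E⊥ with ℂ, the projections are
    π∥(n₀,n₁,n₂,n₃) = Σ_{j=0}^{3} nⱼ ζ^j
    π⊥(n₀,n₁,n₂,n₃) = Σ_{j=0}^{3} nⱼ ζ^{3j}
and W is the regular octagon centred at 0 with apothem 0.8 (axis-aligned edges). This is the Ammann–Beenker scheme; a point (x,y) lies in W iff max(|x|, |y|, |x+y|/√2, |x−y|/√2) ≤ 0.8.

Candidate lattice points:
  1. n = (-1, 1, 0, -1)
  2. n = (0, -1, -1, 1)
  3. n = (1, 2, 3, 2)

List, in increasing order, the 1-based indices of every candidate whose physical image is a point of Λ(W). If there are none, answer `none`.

none

With ζ = e^{iπ/4} the internal vectors are ζ^0,ζ^3,ζ^6,ζ^9.
#1 (-1, 1, 0, -1): internal (-2.41421, 0.00000); octagon support 2.41421 vs apothem 0.8 → ∉ W
#2 (0, -1, -1, 1): internal (1.41421, 1.00000); octagon support 1.70711 vs apothem 0.8 → ∉ W
#3 (1, 2, 3, 2): internal (1.00000, -0.17157); octagon support 1.00000 vs apothem 0.8 → ∉ W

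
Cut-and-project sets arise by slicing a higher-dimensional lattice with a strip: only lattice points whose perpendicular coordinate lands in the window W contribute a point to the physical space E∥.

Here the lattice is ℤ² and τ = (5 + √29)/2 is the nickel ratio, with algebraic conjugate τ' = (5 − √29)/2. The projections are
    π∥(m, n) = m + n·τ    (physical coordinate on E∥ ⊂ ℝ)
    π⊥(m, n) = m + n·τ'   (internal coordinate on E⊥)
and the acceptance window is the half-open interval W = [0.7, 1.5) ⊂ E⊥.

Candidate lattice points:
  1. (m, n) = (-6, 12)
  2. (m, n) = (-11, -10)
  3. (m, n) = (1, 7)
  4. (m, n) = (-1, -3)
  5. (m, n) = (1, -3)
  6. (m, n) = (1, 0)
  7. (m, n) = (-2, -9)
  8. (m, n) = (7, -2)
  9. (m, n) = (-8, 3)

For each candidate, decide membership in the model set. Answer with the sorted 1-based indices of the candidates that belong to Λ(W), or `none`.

τ' = (5−√29)/2 ≈ -0.1926.
[1] lift (-6,12): star map gives -8.3110; window check 0.7 ≤ -8.3110 < 1.5 is false → out
[2] lift (-11,-10): star map gives -9.0742; window check 0.7 ≤ -9.0742 < 1.5 is false → out
[3] lift (1,7): star map gives -0.3481; window check 0.7 ≤ -0.3481 < 1.5 is false → out
[4] lift (-1,-3): star map gives -0.4223; window check 0.7 ≤ -0.4223 < 1.5 is false → out
[5] lift (1,-3): star map gives 1.5777; window check 0.7 ≤ 1.5777 < 1.5 is false → out
[6] lift (1,0): star map gives 1.0000; window check 0.7 ≤ 1.0000 < 1.5 is true → IN Λ
[7] lift (-2,-9): star map gives -0.2668; window check 0.7 ≤ -0.2668 < 1.5 is false → out
[8] lift (7,-2): star map gives 7.3852; window check 0.7 ≤ 7.3852 < 1.5 is false → out
[9] lift (-8,3): star map gives -8.5777; window check 0.7 ≤ -8.5777 < 1.5 is false → out

6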